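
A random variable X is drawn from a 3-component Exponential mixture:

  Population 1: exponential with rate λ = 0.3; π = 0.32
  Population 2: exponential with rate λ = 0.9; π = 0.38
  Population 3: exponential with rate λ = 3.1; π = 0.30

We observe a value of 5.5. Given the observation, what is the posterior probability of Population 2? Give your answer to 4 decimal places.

0.1161

Apply Bayes' rule: the posterior for each component is proportional to its prior times its likelihood at x.
Evaluate each component's likelihood at the observed value:
  p_1 = 0.3·e^(−0.3·5.5) = 0.3·e^(−1.6500) = 0.057615
  p_2 = 0.9·e^(−0.9·5.5) = 0.9·e^(−4.9500) = 0.00637507
  p_3 = 3.1·e^(−3.1·5.5) = 3.1·e^(−17.0500) = 1.22079e-07
Unnormalised posteriors:
  w_1·p_1 = 0.32 × 0.057615 = 0.0184368
  w_2·p_2 = 0.38 × 0.00637507 = 0.00242253
  w_3·p_3 = 0.30 × 1.22079e-07 = 3.66237e-08
Evidence: 0.0184368 + 0.00242253 + 3.66237e-08 = 0.0208594
P(Population 2 | data) = 0.00242253 / 0.0208594 ≈ 0.1161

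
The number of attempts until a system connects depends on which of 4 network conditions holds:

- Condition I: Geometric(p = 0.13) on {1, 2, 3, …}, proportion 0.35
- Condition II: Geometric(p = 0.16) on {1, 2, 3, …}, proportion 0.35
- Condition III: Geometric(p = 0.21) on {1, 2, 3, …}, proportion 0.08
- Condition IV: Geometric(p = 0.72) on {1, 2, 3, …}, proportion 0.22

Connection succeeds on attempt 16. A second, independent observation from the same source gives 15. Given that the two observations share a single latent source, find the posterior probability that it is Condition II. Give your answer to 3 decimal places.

Posterior ∝ prior × likelihood, so P(k | x) ∝ w_k f_k(x); normalise over all components.
Since both observations come from the same component, the likelihood for component k is f_k(x₁)·f_k(x₂).
  p_I = [0.13·(1−0.13)^15 = 0.13·0.123819 = 0.0160965] × [0.0185018] = 0.000297814
  p_II = [0.16·(1−0.16)^15 = 0.16·0.0731458 = 0.0117033] × [0.0139325] = 0.000163057
  p_III = [0.21·(1−0.21)^15 = 0.21·0.0291344 = 0.00611823] × [0.00774459] = 4.73832e-05
  p_IV = [0.72·(1−0.72)^15 = 0.72·5.09766e-09 = 3.67031e-09] × [1.31083e-08] = 4.81114e-17
Unnormalised posteriors:
  w_I·p_I = 0.35 × 0.000297814 = 0.000104235
  w_II·p_II = 0.35 × 0.000163057 = 5.70699e-05
  w_III·p_III = 0.08 × 4.73832e-05 = 3.79065e-06
  w_IV·p_IV = 0.22 × 4.81114e-17 = 1.05845e-17
Marginal: 0.000104235 + 5.70699e-05 + 3.79065e-06 + 1.05845e-17 = 0.000165095
P(Condition II | data) = 5.70699e-05 / 0.000165095 ≈ 0.346

0.346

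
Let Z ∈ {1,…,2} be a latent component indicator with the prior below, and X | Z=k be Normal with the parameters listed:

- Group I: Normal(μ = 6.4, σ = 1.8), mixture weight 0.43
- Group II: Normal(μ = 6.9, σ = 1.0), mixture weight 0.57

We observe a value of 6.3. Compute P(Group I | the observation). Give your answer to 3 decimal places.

Posterior ∝ prior × likelihood, so P(k | x) ∝ P(Z=k) f_k(x); normalise over all components.
Evaluate each component's likelihood at the observed value:
  L_I = (1/(1.8·√(2π)))·exp(−(6.3−6.4)²/(2·1.8²)) = 0.221635·exp(-0.00154) = 0.221293
  L_II = (1/(1.0·√(2π)))·exp(−(6.3−6.9)²/(2·1.0²)) = 0.398942·exp(-0.18000) = 0.333225
Multiply by the mixture weights:
  P(Z=I)·L_I = 0.43 × 0.221293 = 0.0951559
  P(Z=II)·L_II = 0.57 × 0.333225 = 0.189938
Marginal: 0.0951559 + 0.189938 = 0.285094
Responsibility of Group I: 0.0951559 / 0.285094 ≈ 0.334

0.334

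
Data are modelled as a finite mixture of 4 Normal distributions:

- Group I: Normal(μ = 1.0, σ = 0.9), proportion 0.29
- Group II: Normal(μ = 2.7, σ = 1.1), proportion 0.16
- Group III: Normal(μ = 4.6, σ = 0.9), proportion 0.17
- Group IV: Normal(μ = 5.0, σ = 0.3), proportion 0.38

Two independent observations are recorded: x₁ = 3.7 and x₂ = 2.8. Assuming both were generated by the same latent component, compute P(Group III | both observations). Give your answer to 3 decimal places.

0.164

Posterior ∝ prior × likelihood, so P(k | x) ∝ π_k f_k(x); normalise over all components.
Since both observations come from the same component, the likelihood for component k is f_k(x₁)·f_k(x₂).
  f_I = [0.00492428] × [0.05999] = 0.000295407
  f_II = [0.239915] × [0.361179] = 0.0866522
  f_III = [0.268856] × [0.05999] = 0.0161287
  f_IV = [0.000111236] × [2.79314e-12] = 3.10698e-16
Unnormalised posteriors:
  π_I·f_I = 0.29 × 0.000295407 = 8.56681e-05
  π_II·f_II = 0.16 × 0.0866522 = 0.0138644
  π_III·f_III = 0.17 × 0.0161287 = 0.00274188
  π_IV·f_IV = 0.38 × 3.10698e-16 = 1.18065e-16
Normaliser: 8.56681e-05 + 0.0138644 + 0.00274188 + 1.18065e-16 = 0.0166919
So the posterior for Group III is 0.00274188 / 0.0166919 ≈ 0.164.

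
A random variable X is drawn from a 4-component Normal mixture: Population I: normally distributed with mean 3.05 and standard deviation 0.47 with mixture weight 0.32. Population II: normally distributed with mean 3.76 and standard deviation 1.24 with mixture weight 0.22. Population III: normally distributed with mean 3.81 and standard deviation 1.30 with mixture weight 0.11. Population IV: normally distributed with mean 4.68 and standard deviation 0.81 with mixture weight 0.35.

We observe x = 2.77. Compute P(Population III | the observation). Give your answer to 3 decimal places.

Posterior ∝ prior × likelihood, so P(k | x) ∝ w_k f_k(x); normalise over all components.
Component likelihoods at x = 2.77:
  p_I = 0.710795
  p_II = 0.233924
  p_III = 0.22284
  p_IV = 0.030551
Unnormalised posteriors:
  w_I·p_I = 0.32 × 0.710795 = 0.227454
  w_II·p_II = 0.22 × 0.233924 = 0.0514632
  w_III·p_III = 0.11 × 0.22284 = 0.0245124
  w_IV·p_IV = 0.35 × 0.030551 = 0.0106929
Normaliser: 0.227454 + 0.0514632 + 0.0245124 + 0.0106929 = 0.314123
Responsibility of Population III: 0.0245124 / 0.314123 ≈ 0.078

0.078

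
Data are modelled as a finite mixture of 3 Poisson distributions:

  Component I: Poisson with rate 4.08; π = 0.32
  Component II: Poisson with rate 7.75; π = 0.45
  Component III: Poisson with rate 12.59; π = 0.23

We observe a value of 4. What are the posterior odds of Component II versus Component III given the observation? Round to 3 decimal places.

35.528

Posterior odds = (π_i f_i(x)) / (π_j f_j(x)); the normalising sum cancels.
Component likelihoods at x = 4:
  p_I = 0.195213
  p_II = 0.0647461
  p_III = 0.00356553
Posterior odds = (π_II·p_II) / (π_III·p_III) = (0.45·0.0647461) / (0.23·0.00356553) = 0.0291357 / 0.000820072 ≈ 35.528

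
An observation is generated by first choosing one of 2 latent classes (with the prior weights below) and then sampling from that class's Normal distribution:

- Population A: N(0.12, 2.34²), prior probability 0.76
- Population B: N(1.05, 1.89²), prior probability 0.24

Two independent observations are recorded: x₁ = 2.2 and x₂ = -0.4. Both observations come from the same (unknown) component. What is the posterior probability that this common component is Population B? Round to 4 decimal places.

0.3132

The responsibility of component k is w_k f_k(x) divided by Σ_j w_j f_j(x).
Since both observations come from the same component, the likelihood for component k is f_k(x₁)·f_k(x₂).
  p_A = [(1/(2.34·√(2π)))·exp(−(2.2−0.12)²/(2·2.34²)) = 0.170488·exp(-0.39506) = 0.114847] × [0.16633] = 0.0191026
  p_B = [(1/(1.89·√(2π)))·exp(−(2.2−1.05)²/(2·1.89²)) = 0.211081·exp(-0.18512) = 0.17541] × [0.157267] = 0.0275862
Weight by the priors:
  w_A·p_A = 0.76 × 0.0191026 = 0.014518
  w_B·p_B = 0.24 × 0.0275862 = 0.00662068
Marginal: 0.014518 + 0.00662068 = 0.0211386
So the posterior for Population B is 0.00662068 / 0.0211386 ≈ 0.3132.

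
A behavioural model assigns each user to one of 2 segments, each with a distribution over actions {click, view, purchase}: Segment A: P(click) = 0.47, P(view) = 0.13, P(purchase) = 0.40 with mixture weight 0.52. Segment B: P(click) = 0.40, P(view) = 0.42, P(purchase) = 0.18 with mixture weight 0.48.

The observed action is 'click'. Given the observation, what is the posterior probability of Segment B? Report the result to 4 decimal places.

0.4400

Apply Bayes' rule: the posterior for each component is proportional to its prior times its likelihood at x.
Categorical probabilities:
  L_A = 0.47
  L_B = 0.4
Prior × likelihood for each component:
  w_A·L_A = 0.52 × 0.47 = 0.2444
  w_B·L_B = 0.48 × 0.4 = 0.192
Evidence: 0.2444 + 0.192 = 0.4364
So the posterior for Segment B is 0.192 / 0.4364 ≈ 0.4400.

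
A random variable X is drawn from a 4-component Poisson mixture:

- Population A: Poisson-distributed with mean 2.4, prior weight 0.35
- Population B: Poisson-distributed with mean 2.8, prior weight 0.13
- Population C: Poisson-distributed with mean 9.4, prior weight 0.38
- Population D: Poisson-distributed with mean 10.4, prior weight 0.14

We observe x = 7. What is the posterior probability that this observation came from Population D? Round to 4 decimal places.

0.1966

P(component k | x) = π_k·f_k(x) / marginal(x), where marginal(x) = Σ_j π_j·f_j(x).
Evaluate each component's likelihood at the observed value:
  f_A = 0.00825546
  f_B = 0.0162799
  f_C = 0.106438
  f_D = 0.0794585
Unnormalised posteriors:
  π_A·f_A = 0.35 × 0.00825546 = 0.00288941
  π_B·f_B = 0.13 × 0.0162799 = 0.00211638
  π_C·f_C = 0.38 × 0.106438 = 0.0404464
  π_D·f_D = 0.14 × 0.0794585 = 0.0111242
Normaliser: 0.00288941 + 0.00211638 + 0.0404464 + 0.0111242 = 0.0565764
Responsibility of Population D: 0.0111242 / 0.0565764 ≈ 0.1966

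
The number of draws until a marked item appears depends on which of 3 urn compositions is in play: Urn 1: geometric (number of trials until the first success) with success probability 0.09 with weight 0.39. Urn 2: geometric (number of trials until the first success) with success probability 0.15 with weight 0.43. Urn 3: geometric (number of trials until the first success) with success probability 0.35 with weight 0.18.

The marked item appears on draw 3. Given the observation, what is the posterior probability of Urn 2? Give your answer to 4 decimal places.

The responsibility of component k is P(Z=k) f_k(x) divided by Σ_j P(Z=j) f_j(x).
Evaluate each component's likelihood at the observed value:
  p_1 = 0.09·(1−0.09)^2 = 0.09·0.8281 = 0.074529
  p_2 = 0.15·(1−0.15)^2 = 0.15·0.7225 = 0.108375
  p_3 = 0.35·(1−0.35)^2 = 0.35·0.4225 = 0.147875
Unnormalised posteriors:
  P(Z=1)·p_1 = 0.39 × 0.074529 = 0.0290663
  P(Z=2)·p_2 = 0.43 × 0.108375 = 0.0466012
  P(Z=3)·p_3 = 0.18 × 0.147875 = 0.0266175
Denominator: 0.0290663 + 0.0466012 + 0.0266175 = 0.102285
So the posterior for Urn 2 is 0.0466012 / 0.102285 ≈ 0.4556.

0.4556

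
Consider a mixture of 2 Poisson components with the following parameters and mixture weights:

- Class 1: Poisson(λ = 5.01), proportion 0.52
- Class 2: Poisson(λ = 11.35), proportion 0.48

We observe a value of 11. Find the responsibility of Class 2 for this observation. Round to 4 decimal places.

Apply Bayes' rule: the posterior for each component is proportional to its prior times its likelihood at x.
Evaluate each component's likelihood at the observed value:
  f_1 = e^(−5.01)·5.01^11/11! = 0.0083415
  f_2 = e^(−11.35)·11.35^11/11! = 0.118729
Unnormalised posteriors:
  P(Z=1)·f_1 = 0.52 × 0.0083415 = 0.00433758
  P(Z=2)·f_2 = 0.48 × 0.118729 = 0.0569899
Denominator: 0.00433758 + 0.0569899 = 0.0613274
P(Class 2 | data) = 0.0569899 / 0.0613274 ≈ 0.9293

0.9293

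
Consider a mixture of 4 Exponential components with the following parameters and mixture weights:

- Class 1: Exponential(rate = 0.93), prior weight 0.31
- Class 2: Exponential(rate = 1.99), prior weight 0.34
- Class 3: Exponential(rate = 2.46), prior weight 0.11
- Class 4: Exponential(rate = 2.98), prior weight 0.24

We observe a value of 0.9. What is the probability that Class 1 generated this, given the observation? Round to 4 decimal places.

The responsibility of component k is π_k f_k(x) divided by Σ_j π_j f_j(x).
Evaluate each component's likelihood at the observed value:
  L_1 = 0.93·e^(−0.93·0.9) = 0.93·e^(−0.8370) = 0.402697
  L_2 = 1.99·e^(−1.99·0.9) = 1.99·e^(−1.7910) = 0.331919
  L_3 = 2.46·e^(−2.46·0.9) = 2.46·e^(−2.2140) = 0.268786
  L_4 = 2.98·e^(−2.98·0.9) = 2.98·e^(−2.6820) = 0.20391
Prior × likelihood for each component:
  π_1·L_1 = 0.31 × 0.402697 = 0.124836
  π_2·L_2 = 0.34 × 0.331919 = 0.112852
  π_3·L_3 = 0.11 × 0.268786 = 0.0295665
  π_4·L_4 = 0.24 × 0.20391 = 0.0489384
Marginal: 0.124836 + 0.112852 + 0.0295665 + 0.0489384 = 0.316193
P(Class 1 | x) ≈ 0.3948

0.3948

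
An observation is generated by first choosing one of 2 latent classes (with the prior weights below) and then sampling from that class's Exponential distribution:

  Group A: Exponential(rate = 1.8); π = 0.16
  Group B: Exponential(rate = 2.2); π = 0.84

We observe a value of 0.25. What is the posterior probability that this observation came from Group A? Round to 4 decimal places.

By Bayes' theorem, P(k | x) = π_k f_k(x) / Σ_j π_j f_j(x).
Component likelihoods at x = 0.25:
  f_A = 1.8·e^(−1.8·0.25) = 1.8·e^(−0.4500) = 1.14773
  f_B = 2.2·e^(−2.2·0.25) = 2.2·e^(−0.5500) = 1.26929
Prior × likelihood for each component:
  π_A·f_A = 0.16 × 1.14773 = 0.183637
  π_B·f_B = 0.84 × 1.26929 = 1.0662
Marginal: 0.183637 + 1.0662 = 1.24984
So the posterior for Group A is 0.183637 / 1.24984 ≈ 0.1469.

0.1469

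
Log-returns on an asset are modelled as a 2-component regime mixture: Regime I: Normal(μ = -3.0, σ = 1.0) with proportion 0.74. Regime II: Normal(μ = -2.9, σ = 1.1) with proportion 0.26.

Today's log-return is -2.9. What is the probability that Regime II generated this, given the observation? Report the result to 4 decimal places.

0.2430

The responsibility of component k is w_k f_k(x) divided by Σ_j w_j f_j(x).
Component likelihoods at x = -2.9:
  L_I = 0.396953
  L_II = 0.362675
Multiply by the mixture weights:
  w_I·L_I = 0.74 × 0.396953 = 0.293745
  w_II·L_II = 0.26 × 0.362675 = 0.0942954
Sum: 0.293745 + 0.0942954 = 0.38804
P(Regime II | the observation) ≈ 0.2430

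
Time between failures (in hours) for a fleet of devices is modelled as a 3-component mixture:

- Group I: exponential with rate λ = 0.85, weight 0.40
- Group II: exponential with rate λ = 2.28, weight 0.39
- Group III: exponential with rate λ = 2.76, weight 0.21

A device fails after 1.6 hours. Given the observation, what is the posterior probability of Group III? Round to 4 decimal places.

Posterior ∝ prior × likelihood, so P(k | x) ∝ π_k f_k(x); normalise over all components.
Evaluate each component's likelihood at the observed value:
  p_I = 0.218162
  p_II = 0.0593784
  p_III = 0.0333476
Unnormalised posteriors:
  π_I·p_I = 0.40 × 0.218162 = 0.0872647
  π_II·p_II = 0.39 × 0.0593784 = 0.0231576
  π_III·p_III = 0.21 × 0.0333476 = 0.007003
Normaliser: 0.0872647 + 0.0231576 + 0.007003 = 0.117425
Responsibility of Group III: 0.007003 / 0.117425 ≈ 0.0596

0.0596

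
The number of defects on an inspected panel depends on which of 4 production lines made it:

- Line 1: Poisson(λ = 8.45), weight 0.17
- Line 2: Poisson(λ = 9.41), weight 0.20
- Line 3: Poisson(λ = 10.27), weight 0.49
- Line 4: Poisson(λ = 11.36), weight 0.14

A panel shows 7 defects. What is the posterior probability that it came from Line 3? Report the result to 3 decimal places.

The responsibility of component k is P(Z=k) f_k(x) divided by Σ_j P(Z=j) f_j(x).
Component likelihoods at x = 7 defects:
  f_1 = e^(−8.45)·8.45^7/7! = 0.13055
  f_2 = e^(−9.41)·9.41^7/7! = 0.106166
  f_3 = e^(−10.27)·10.27^7/7! = 0.0828625
  f_4 = e^(−11.36)·11.36^7/7! = 0.0564459
Weight by the priors:
  P(Z=1)·f_1 = 0.17 × 0.13055 = 0.0221936
  P(Z=2)·f_2 = 0.20 × 0.106166 = 0.0212332
  P(Z=3)·f_3 = 0.49 × 0.0828625 = 0.0406026
  P(Z=4)·f_4 = 0.14 × 0.0564459 = 0.00790243
Denominator: 0.0221936 + 0.0212332 + 0.0406026 + 0.00790243 = 0.0919318
P(Line 3 | the observation) ≈ 0.442

0.442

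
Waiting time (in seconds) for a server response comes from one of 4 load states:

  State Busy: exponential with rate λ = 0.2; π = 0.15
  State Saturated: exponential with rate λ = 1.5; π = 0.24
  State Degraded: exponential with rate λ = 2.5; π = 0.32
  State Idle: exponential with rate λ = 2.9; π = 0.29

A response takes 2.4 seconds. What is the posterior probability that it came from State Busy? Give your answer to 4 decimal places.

By Bayes' theorem, P(k | x) = w_k f_k(x) / Σ_j w_j f_j(x).
Component likelihoods at x = 2.4 seconds:
  f_Busy = 0.2·e^(−0.2·2.4) = 0.2·e^(−0.4800) = 0.123757
  f_Saturated = 1.5·e^(−1.5·2.4) = 1.5·e^(−3.6000) = 0.0409856
  f_Degraded = 2.5·e^(−2.5·2.4) = 2.5·e^(−6.0000) = 0.00619688
  f_Idle = 2.9·e^(−2.9·2.4) = 2.9·e^(−6.9600) = 0.00275238
Unnormalised posteriors:
  w_Busy·f_Busy = 0.15 × 0.123757 = 0.0185635
  w_Saturated·f_Saturated = 0.24 × 0.0409856 = 0.00983654
  w_Degraded·f_Degraded = 0.32 × 0.00619688 = 0.001983
  w_Idle·f_Idle = 0.29 × 0.00275238 = 0.00079819
Sum: 0.0185635 + 0.00983654 + 0.001983 + 0.00079819 = 0.0311812
So the posterior for State Busy is 0.0185635 / 0.0311812 ≈ 0.5953.

0.5953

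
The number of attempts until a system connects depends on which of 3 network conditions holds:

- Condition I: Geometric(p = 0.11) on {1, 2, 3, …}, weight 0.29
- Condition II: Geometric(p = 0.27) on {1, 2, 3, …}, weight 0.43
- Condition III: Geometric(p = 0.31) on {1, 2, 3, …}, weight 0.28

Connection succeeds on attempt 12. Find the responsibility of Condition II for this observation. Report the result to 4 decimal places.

P(component k | x) = P(Z=k)·f_k(x) / marginal(x), where marginal(x) = Σ_j P(Z=j)·f_j(x).
Component likelihoods at x = 12:
  f_I = 0.0305269
  f_II = 0.00847062
  f_III = 0.00523241
Prior × likelihood for each component:
  P(Z=I)·f_I = 0.29 × 0.0305269 = 0.0088528
  P(Z=II)·f_II = 0.43 × 0.00847062 = 0.00364237
  P(Z=III)·f_III = 0.28 × 0.00523241 = 0.00146507
Marginal: 0.0088528 + 0.00364237 + 0.00146507 = 0.0139602
P(Condition II | data) ≈ 0.2609

0.2609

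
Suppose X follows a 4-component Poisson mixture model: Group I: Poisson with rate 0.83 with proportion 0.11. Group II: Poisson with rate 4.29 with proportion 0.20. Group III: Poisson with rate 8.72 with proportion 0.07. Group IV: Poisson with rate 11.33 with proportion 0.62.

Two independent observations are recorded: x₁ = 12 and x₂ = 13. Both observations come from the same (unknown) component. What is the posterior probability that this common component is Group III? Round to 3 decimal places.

P(component k | x) = P(Z=k)·f_k(x) / marginal(x), where marginal(x) = Σ_j P(Z=j)·f_j(x).
Since both observations come from the same component, the likelihood for component k is f_k(x₁)·f_k(x₂).
  L_I = [9.73051e-11] × [6.21256e-12] = 6.04514e-22
  L_II = [0.0011118] × [0.000366894] = 4.07914e-07
  L_III = [0.065889] × [0.0441963] = 0.00291205
  L_IV = [0.112167] × [0.0977579] = 0.0109652
Unnormalised posteriors:
  P(Z=I)·L_I = 0.11 × 6.04514e-22 = 6.64965e-23
  P(Z=II)·L_II = 0.20 × 4.07914e-07 = 8.15828e-08
  P(Z=III)·L_III = 0.07 × 0.00291205 = 0.000203844
  P(Z=IV)·L_IV = 0.62 × 0.0109652 = 0.00679844
Sum: 6.64965e-23 + 8.15828e-08 + 0.000203844 + 0.00679844 = 0.00700236
P(Group III | data) = 0.000203844 / 0.00700236 ≈ 0.029

0.029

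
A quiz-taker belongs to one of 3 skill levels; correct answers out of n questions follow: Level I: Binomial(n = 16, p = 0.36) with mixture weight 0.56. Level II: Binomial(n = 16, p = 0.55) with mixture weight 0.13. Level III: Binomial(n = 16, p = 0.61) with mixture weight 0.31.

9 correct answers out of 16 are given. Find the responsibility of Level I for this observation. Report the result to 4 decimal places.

0.2575

By Bayes' theorem, P(k | x) = π_k f_k(x) / Σ_j π_j f_j(x).
Component likelihoods at x = 9 correct answers out of 16:
  f_I = C(16,9)·0.36^9·0.64^7 = 11440·0.00010156·0.0439805 = 0.0510985
  f_II = C(16,9)·0.55^9·0.45^7 = 11440·0.00460537·0.00373669 = 0.196869
  f_III = C(16,9)·0.61^9·0.39^7 = 11440·0.0116941·0.00137231 = 0.183589
Unnormalised posteriors:
  π_I·f_I = 0.56 × 0.0510985 = 0.0286152
  π_II·f_II = 0.13 × 0.196869 = 0.025593
  π_III·f_III = 0.31 × 0.183589 = 0.0569126
Sum: 0.0286152 + 0.025593 + 0.0569126 = 0.111121
So the posterior for Level I is 0.0286152 / 0.111121 ≈ 0.2575.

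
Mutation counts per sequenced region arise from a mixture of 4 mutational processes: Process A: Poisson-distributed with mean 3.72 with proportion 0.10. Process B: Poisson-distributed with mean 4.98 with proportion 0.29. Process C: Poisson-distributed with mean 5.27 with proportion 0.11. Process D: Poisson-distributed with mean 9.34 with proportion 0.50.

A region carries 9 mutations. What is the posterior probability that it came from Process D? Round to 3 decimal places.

By Bayes' theorem, P(k | x) = π_k f_k(x) / Σ_j π_j f_j(x).
Component likelihoods at x = 9 mutations:
  p_A = 0.00911062
  p_B = 0.0356874
  p_C = 0.0444427
  p_D = 0.130933
Weight by the priors:
  π_A·p_A = 0.10 × 0.00911062 = 0.000911062
  π_B·p_B = 0.29 × 0.0356874 = 0.0103493
  π_C·p_C = 0.11 × 0.0444427 = 0.0048887
  π_D·p_D = 0.50 × 0.130933 = 0.0654664
Evidence: 0.000911062 + 0.0103493 + 0.0048887 + 0.0654664 = 0.0816155
So the posterior for Process D is 0.0654664 / 0.0816155 ≈ 0.802.

0.802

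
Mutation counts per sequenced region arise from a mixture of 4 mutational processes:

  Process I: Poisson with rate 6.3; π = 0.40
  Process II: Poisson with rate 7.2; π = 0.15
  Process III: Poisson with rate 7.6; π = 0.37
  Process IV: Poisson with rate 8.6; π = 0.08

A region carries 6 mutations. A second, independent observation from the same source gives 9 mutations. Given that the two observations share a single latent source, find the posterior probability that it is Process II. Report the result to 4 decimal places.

P(component k | x) = π_k·f_k(x) / marginal(x), where marginal(x) = Σ_j π_j·f_j(x).
Since both observations come from the same component, the likelihood for component k is f_k(x₁)·f_k(x₂).
  f_I = [0.159461] × [0.0791128] = 0.0126154
  f_II = [0.144458] × [0.106982] = 0.0154544
  f_III = [0.13394] × [0.11666] = 0.0156254
  f_IV = [0.103449] × [0.130554] = 0.0135057
Unnormalised posteriors:
  π_I·f_I = 0.40 × 0.0126154 = 0.00504617
  π_II·f_II = 0.15 × 0.0154544 = 0.00231816
  π_III·f_III = 0.37 × 0.0156254 = 0.00578141
  π_IV·f_IV = 0.08 × 0.0135057 = 0.00108045
Sum: 0.00504617 + 0.00231816 + 0.00578141 + 0.00108045 = 0.0142262
Responsibility of Process II: 0.00231816 / 0.0142262 ≈ 0.1629

0.1629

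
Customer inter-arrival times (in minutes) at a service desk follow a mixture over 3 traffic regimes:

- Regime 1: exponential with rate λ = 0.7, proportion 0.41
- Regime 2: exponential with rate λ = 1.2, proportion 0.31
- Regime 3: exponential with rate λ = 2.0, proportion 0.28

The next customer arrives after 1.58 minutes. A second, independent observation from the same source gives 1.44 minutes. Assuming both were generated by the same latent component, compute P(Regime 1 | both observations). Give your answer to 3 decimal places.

0.625

Posterior ∝ prior × likelihood, so P(k | x) ∝ π_k f_k(x); normalise over all components.
Since both observations come from the same component, the likelihood for component k is f_k(x₁)·f_k(x₂).
  p_1 = [0.231616] × [0.255464] = 0.0591695
  p_2 = [0.180202] × [0.213167] = 0.0384131
  p_3 = [0.0848515] × [0.11227] = 0.00952624
Prior × likelihood for each component:
  π_1·p_1 = 0.41 × 0.0591695 = 0.0242595
  π_2·p_2 = 0.31 × 0.0384131 = 0.0119081
  π_3·p_3 = 0.28 × 0.00952624 = 0.00266735
Evidence: 0.0242595 + 0.0119081 + 0.00266735 = 0.0388349
P(Regime 1 | x₁,x₂) = 0.0242595 / 0.0388349 ≈ 0.625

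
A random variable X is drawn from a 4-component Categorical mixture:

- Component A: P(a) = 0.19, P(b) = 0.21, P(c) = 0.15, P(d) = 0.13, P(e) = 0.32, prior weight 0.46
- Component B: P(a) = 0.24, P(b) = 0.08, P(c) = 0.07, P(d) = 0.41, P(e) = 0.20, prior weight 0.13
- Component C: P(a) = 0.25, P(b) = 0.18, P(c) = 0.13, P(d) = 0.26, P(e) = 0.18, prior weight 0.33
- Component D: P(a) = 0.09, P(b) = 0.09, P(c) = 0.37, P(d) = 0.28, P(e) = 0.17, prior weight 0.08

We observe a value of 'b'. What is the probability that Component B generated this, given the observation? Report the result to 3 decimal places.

The responsibility of component k is π_k f_k(x) divided by Σ_j π_j f_j(x).
Categorical probabilities:
  L_A = P(b | comp) = 0.21
  L_B = P(b | comp) = 0.08
  L_C = P(b | comp) = 0.18
  L_D = P(b | comp) = 0.09
Weight by the priors:
  π_A·L_A = 0.46 × 0.21 = 0.0966
  π_B·L_B = 0.13 × 0.08 = 0.0104
  π_C·L_C = 0.33 × 0.18 = 0.0594
  π_D·L_D = 0.08 × 0.09 = 0.0072
Sum: 0.0966 + 0.0104 + 0.0594 + 0.0072 = 0.1736
So the posterior for Component B is 0.0104 / 0.1736 ≈ 0.060.

0.060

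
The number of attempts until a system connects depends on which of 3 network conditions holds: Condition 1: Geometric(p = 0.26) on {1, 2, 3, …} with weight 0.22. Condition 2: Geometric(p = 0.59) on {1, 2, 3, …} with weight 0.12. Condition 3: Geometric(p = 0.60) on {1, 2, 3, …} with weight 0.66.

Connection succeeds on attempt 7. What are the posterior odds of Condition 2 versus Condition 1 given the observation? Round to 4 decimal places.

0.0358

The posterior odds equal the prior odds times the likelihood ratio: (π_i/π_j)·(f_i(x)/f_j(x)).
Component likelihoods at x = 7:
  L_1 = 0.26·(1−0.26)^6 = 0.26·0.164206 = 0.0426937
  L_2 = 0.59·(1−0.59)^6 = 0.59·0.0047501 = 0.00280256
  L_3 = 0.60·(1−0.60)^6 = 0.60·0.004096 = 0.0024576
Posterior odds = (π_2·L_2) / (π_1·L_1) = (0.12·0.00280256) / (0.22·0.0426937) = 0.000336307 / 0.00939261 ≈ 0.0358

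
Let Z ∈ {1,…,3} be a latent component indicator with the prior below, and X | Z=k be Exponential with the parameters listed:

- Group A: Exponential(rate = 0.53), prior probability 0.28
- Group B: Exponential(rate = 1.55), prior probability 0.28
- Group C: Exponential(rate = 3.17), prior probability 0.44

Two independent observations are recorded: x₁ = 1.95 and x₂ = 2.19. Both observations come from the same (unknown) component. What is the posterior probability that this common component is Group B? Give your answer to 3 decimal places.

Posterior ∝ prior × likelihood, so P(k | x) ∝ π_k f_k(x); normalise over all components.
Since both observations come from the same component, the likelihood for component k is f_k(x₁)·f_k(x₂).
  p_A = [0.53·e^(−0.53·1.95) = 0.53·e^(−1.0335) = 0.188553] × [0.166031] = 0.0313057
  p_B = [1.55·e^(−1.55·1.95) = 1.55·e^(−3.0225) = 0.075453] × [0.0520139] = 0.0039246
  p_C = [3.17·e^(−3.17·1.95) = 3.17·e^(−6.1815) = 0.00655342] × [0.00306236] = 2.00689e-05
Unnormalised posteriors:
  π_A·p_A = 0.28 × 0.0313057 = 0.00876558
  π_B·p_B = 0.28 × 0.0039246 = 0.00109889
  π_C·p_C = 0.44 × 2.00689e-05 = 8.83034e-06
Evidence: 0.00876558 + 0.00109889 + 8.83034e-06 = 0.0098733
So the posterior for Group B is 0.00109889 / 0.0098733 ≈ 0.111.

0.111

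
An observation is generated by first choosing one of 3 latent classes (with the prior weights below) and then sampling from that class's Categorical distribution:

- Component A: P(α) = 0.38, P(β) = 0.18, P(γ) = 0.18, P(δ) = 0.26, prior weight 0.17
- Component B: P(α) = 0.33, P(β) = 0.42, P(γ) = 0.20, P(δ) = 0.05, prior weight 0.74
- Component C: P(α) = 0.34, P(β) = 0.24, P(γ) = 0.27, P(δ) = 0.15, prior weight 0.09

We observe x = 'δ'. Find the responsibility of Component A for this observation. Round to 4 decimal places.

P(component k | x) = π_k·f_k(x) / marginal(x), where marginal(x) = Σ_j π_j·f_j(x).
Evaluate each component's likelihood at the observed value:
  f_A = P(δ | comp) = 0.26
  f_B = P(δ | comp) = 0.05
  f_C = P(δ | comp) = 0.15
Weight by the priors:
  π_A·f_A = 0.17 × 0.26 = 0.0442
  π_B·f_B = 0.74 × 0.05 = 0.037
  π_C·f_C = 0.09 × 0.15 = 0.0135
Normaliser: 0.0442 + 0.037 + 0.0135 = 0.0947
P(Component A | data) ≈ 0.4667

0.4667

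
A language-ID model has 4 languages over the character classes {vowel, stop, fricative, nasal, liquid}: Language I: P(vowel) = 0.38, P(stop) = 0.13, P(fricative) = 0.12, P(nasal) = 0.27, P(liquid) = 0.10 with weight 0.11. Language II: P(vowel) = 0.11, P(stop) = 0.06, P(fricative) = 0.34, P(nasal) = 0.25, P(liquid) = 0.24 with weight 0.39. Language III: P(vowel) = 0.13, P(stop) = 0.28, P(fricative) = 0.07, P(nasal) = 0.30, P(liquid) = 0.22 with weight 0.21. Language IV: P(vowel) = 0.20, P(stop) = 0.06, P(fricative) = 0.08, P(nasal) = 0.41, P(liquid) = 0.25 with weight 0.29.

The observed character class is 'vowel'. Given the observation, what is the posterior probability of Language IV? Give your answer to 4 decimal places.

The responsibility of component k is w_k f_k(x) divided by Σ_j w_j f_j(x).
Component likelihoods at x = 'vowel':
  f_I = P(vowel | comp) = 0.38
  f_II = P(vowel | comp) = 0.11
  f_III = P(vowel | comp) = 0.13
  f_IV = P(vowel | comp) = 0.20
Multiply by the mixture weights:
  w_I·f_I = 0.11 × 0.38 = 0.0418
  w_II·f_II = 0.39 × 0.11 = 0.0429
  w_III·f_III = 0.21 × 0.13 = 0.0273
  w_IV·f_IV = 0.29 × 0.2 = 0.058
Sum: 0.0418 + 0.0429 + 0.0273 + 0.058 = 0.17
So the posterior for Language IV is 0.058 / 0.17 ≈ 0.3412.

0.3412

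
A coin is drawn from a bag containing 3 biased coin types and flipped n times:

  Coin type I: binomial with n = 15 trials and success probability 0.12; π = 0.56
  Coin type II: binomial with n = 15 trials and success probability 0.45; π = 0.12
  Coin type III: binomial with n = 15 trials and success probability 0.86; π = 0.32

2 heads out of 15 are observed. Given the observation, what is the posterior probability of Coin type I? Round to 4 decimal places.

0.9934

P(component k | x) = π_k·f_k(x) / marginal(x), where marginal(x) = Σ_j π_j·f_j(x).
Component likelihoods at x = 2 heads out of 15:
  f_I = C(15,2)·0.12^2·0.88^13 = 105·0.0144·0.189791 = 0.286963
  f_II = C(15,2)·0.45^2·0.55^13 = 105·0.2025·0.00042142 = 0.00896044
  f_III = C(15,2)·0.86^2·0.14^13 = 105·0.7396·7.93715e-12 = 6.16383e-10
Prior × likelihood for each component:
  π_I·f_I = 0.56 × 0.286963 = 0.1607
  π_II·f_II = 0.12 × 0.00896044 = 0.00107525
  π_III·f_III = 0.32 × 6.16383e-10 = 1.97243e-10
Evidence: 0.1607 + 0.00107525 + 1.97243e-10 = 0.161775
Responsibility of Coin type I: 0.1607 / 0.161775 ≈ 0.9934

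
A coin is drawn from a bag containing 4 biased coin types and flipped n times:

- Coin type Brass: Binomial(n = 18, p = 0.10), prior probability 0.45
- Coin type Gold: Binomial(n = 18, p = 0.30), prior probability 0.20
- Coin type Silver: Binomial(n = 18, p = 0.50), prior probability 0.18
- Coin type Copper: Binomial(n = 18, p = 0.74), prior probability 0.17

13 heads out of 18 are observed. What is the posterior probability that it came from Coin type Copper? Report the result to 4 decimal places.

Apply Bayes' rule: the posterior for each component is proportional to its prior times its likelihood at x.
Component likelihoods at x = 13 heads out of 18:
  f_Brass = 5.05932e-10
  f_Gold = 0.000229586
  f_Silver = 0.0326843
  f_Copper = 0.203123
Multiply by the mixture weights:
  P(Z=Brass)·f_Brass = 0.45 × 5.05932e-10 = 2.27669e-10
  P(Z=Gold)·f_Gold = 0.20 × 0.000229586 = 4.59173e-05
  P(Z=Silver)·f_Silver = 0.18 × 0.0326843 = 0.00588318
  P(Z=Copper)·f_Copper = 0.17 × 0.203123 = 0.0345309
Normaliser: 2.27669e-10 + 4.59173e-05 + 0.00588318 + 0.0345309 = 0.04046
Responsibility of Coin type Copper: 0.0345309 / 0.04046 ≈ 0.8535

0.8535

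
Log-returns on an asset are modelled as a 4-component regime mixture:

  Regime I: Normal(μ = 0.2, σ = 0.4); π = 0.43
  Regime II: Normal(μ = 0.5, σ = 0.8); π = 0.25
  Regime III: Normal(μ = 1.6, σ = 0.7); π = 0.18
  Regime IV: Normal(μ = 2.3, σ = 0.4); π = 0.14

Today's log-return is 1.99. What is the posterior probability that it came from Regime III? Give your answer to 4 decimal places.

Apply Bayes' rule: the posterior for each component is proportional to its prior times its likelihood at x.
Normal densities:
  f_I = (1/(0.4·√(2π)))·exp(−(1.99−0.2)²/(2·0.4²)) = 0.997356·exp(-10.01281) = 4.47034e-05
  f_II = (1/(0.8·√(2π)))·exp(−(1.99−0.5)²/(2·0.8²)) = 0.498678·exp(-1.73445) = 0.088015
  f_III = (1/(0.7·√(2π)))·exp(−(1.99−1.6)²/(2·0.7²)) = 0.569918·exp(-0.15520) = 0.487986
  f_IV = (1/(0.4·√(2π)))·exp(−(1.99−2.3)²/(2·0.4²)) = 0.997356·exp(-0.30031) = 0.738628
Unnormalised posteriors:
  P(Z=I)·f_I = 0.43 × 4.47034e-05 = 1.92225e-05
  P(Z=II)·f_II = 0.25 × 0.088015 = 0.0220037
  P(Z=III)·f_III = 0.18 × 0.487986 = 0.0878376
  P(Z=IV)·f_IV = 0.14 × 0.738628 = 0.103408
Evidence: 1.92225e-05 + 0.0220037 + 0.0878376 + 0.103408 = 0.213269
P(Regime III | 1.99) = 0.0878376 / 0.213269 ≈ 0.4119

0.4119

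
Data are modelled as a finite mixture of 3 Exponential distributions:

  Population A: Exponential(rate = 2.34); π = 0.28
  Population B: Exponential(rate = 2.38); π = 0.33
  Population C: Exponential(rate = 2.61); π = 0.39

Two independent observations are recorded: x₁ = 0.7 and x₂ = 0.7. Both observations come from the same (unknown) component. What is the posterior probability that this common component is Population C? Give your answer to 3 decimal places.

0.355

Apply Bayes' rule: the posterior for each component is proportional to its prior times its likelihood at x.
Since both observations come from the same component, the likelihood for component k is f_k(x₁)·f_k(x₂).
  p_A = [2.34·e^(−2.34·0.7) = 2.34·e^(−1.6380) = 0.454822] × [0.454822] = 0.206863
  p_B = [2.38·e^(−2.38·0.7) = 2.38·e^(−1.6660) = 0.449824] × [0.449824] = 0.202341
  p_C = [2.61·e^(−2.61·0.7) = 2.61·e^(−1.8270) = 0.419937] × [0.419937] = 0.176347
Multiply by the mixture weights:
  π_A·p_A = 0.28 × 0.206863 = 0.0579217
  π_B·p_B = 0.33 × 0.202341 = 0.0667727
  π_C·p_C = 0.39 × 0.176347 = 0.0687755
Denominator: 0.0579217 + 0.0667727 + 0.0687755 = 0.19347
P(Population C | x₁, x₂) = 0.0687755 / 0.19347 ≈ 0.355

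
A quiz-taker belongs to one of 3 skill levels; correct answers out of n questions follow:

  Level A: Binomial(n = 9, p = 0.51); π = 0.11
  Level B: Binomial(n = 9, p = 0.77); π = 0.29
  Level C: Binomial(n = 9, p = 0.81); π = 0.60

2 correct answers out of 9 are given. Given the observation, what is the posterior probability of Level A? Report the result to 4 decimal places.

0.9539

By Bayes' theorem, P(k | x) = π_k f_k(x) / Σ_j π_j f_j(x).
Component likelihoods at x = 2 correct answers out of 9:
  p_A = 0.0635061
  p_B = 0.00072674
  p_C = 0.000211129
Unnormalised posteriors:
  π_A·p_A = 0.11 × 0.0635061 = 0.00698567
  π_B·p_B = 0.29 × 0.00072674 = 0.000210754
  π_C·p_C = 0.60 × 0.000211129 = 0.000126677
Evidence: 0.00698567 + 0.000210754 + 0.000126677 = 0.0073231
P(Level A | the observation) ≈ 0.9539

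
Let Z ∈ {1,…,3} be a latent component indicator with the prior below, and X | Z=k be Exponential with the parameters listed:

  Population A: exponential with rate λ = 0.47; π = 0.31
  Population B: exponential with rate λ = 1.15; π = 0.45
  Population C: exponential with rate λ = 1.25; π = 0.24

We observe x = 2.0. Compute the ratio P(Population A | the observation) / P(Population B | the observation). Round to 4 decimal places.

Since P(k|x) ∝ P(Z=k) f_k(x), the posterior odds are P(Z=i) f_i(x) / (P(Z=j) f_j(x)).
Exponential densities:
  p_A = 0.183595
  p_B = 0.115298
  p_C = 0.102606
0.0569145 / 0.051884 ≈ 1.0970

1.0970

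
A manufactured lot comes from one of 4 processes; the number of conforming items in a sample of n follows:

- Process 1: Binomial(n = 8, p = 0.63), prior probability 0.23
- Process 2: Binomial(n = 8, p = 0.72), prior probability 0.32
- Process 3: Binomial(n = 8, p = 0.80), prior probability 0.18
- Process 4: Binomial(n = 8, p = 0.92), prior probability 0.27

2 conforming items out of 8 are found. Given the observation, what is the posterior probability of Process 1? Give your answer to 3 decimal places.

0.728

The responsibility of component k is π_k f_k(x) divided by Σ_j π_j f_j(x).
Component likelihoods at x = 2 conforming items out of 8:
  p_1 = C(8,2)·0.63^2·0.37^6 = 28·0.3969·0.00256573 = 0.0285134
  p_2 = C(8,2)·0.72^2·0.28^6 = 28·0.5184·0.00048189 = 0.00699473
  p_3 = C(8,2)·0.80^2·0.20^6 = 28·0.64·6.4e-05 = 0.00114688
  p_4 = C(8,2)·0.92^2·0.08^6 = 28·0.8464·2.62144e-07 = 6.2126e-06
Weight by the priors:
  π_1·p_1 = 0.23 × 0.0285134 = 0.00655809
  π_2·p_2 = 0.32 × 0.00699473 = 0.00223831
  π_3·p_3 = 0.18 × 0.00114688 = 0.000206438
  π_4·p_4 = 0.27 × 6.2126e-06 = 1.6774e-06
Marginal: 0.00655809 + 0.00223831 + 0.000206438 + 1.6774e-06 = 0.00900452
P(Process 1 | x) = 0.00655809 / 0.00900452 ≈ 0.728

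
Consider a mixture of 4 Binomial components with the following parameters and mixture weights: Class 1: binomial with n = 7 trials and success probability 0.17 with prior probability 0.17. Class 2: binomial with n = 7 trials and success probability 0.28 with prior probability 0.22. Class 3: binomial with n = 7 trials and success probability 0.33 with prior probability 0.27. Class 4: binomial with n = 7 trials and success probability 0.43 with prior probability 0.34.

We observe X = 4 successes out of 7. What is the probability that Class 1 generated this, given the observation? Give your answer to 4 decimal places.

The responsibility of component k is π_k f_k(x) divided by Σ_j π_j f_j(x).
Binomial probabilities:
  L_1 = C(7,4)·0.17^4·0.83^3 = 35·0.00083521·0.571787 = 0.0167147
  L_2 = C(7,4)·0.28^4·0.72^3 = 35·0.00614656·0.373248 = 0.0802967
  L_3 = C(7,4)·0.33^4·0.67^3 = 35·0.0118592·0.300763 = 0.124838
  L_4 = C(7,4)·0.43^4·0.57^3 = 35·0.034188·0.185193 = 0.221598
Multiply by the mixture weights:
  π_1·L_1 = 0.17 × 0.0167147 = 0.0028415
  π_2·L_2 = 0.22 × 0.0802967 = 0.0176653
  π_3·L_3 = 0.27 × 0.124838 = 0.0337064
  π_4·L_4 = 0.34 × 0.221598 = 0.0753434
Evidence: 0.0028415 + 0.0176653 + 0.0337064 + 0.0753434 = 0.129557
So the posterior for Class 1 is 0.0028415 / 0.129557 ≈ 0.0219.

0.0219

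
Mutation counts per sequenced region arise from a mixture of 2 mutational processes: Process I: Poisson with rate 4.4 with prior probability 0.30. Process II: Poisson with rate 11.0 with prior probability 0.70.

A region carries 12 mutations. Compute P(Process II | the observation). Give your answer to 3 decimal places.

0.995

By Bayes' theorem, P(k | x) = π_k f_k(x) / Σ_j π_j f_j(x).
Poisson probabilities:
  L_I = e^(−4.4)·4.4^12/12! = 0.00134958
  L_II = e^(−11.0)·11.0^12/12! = 0.10943
Multiply by the mixture weights:
  π_I·L_I = 0.30 × 0.00134958 = 0.000404875
  π_II·L_II = 0.70 × 0.10943 = 0.0766009
Sum: 0.000404875 + 0.0766009 = 0.0770058
Responsibility of Process II: 0.0766009 / 0.0770058 ≈ 0.995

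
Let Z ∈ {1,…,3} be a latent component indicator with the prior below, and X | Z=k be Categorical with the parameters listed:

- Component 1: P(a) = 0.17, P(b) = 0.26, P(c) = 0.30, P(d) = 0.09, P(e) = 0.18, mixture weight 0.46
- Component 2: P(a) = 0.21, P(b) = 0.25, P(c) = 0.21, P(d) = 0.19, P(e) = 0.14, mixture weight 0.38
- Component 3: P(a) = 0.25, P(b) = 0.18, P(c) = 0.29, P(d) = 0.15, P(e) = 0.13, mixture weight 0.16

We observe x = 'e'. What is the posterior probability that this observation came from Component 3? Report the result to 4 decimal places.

0.1327

Posterior ∝ prior × likelihood, so P(k | x) ∝ π_k f_k(x); normalise over all components.
Categorical probabilities:
  f_1 = 0.18
  f_2 = 0.14
  f_3 = 0.13
Weight by the priors:
  π_1·f_1 = 0.46 × 0.18 = 0.0828
  π_2·f_2 = 0.38 × 0.14 = 0.0532
  π_3·f_3 = 0.16 × 0.13 = 0.0208
Sum: 0.0828 + 0.0532 + 0.0208 = 0.1568
Responsibility of Component 3: 0.0208 / 0.1568 ≈ 0.1327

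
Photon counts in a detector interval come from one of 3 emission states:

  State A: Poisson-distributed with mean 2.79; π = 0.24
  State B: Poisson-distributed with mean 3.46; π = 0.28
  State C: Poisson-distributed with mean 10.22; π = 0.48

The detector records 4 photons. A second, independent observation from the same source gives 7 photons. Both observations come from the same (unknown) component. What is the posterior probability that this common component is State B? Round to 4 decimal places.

0.6058

Posterior ∝ prior × likelihood, so P(k | x) ∝ π_k f_k(x); normalise over all components.
Since both observations come from the same component, the likelihood for component k is f_k(x₁)·f_k(x₂).
  L_A = [e^(−2.79)·2.79^4/4! = 0.155069] × [0.0160368] = 0.0024868
  L_B = [e^(−3.46)·3.46^4/4! = 0.187687] × [0.0370206] = 0.00694828
  L_C = [e^(−10.22)·10.22^4/4! = 0.0165616] × [0.0841853] = 0.00139424
Prior × likelihood for each component:
  π_A·L_A = 0.24 × 0.0024868 = 0.000596833
  π_B·L_B = 0.28 × 0.00694828 = 0.00194552
  π_C·L_C = 0.48 × 0.00139424 = 0.000669237
Normaliser: 0.000596833 + 0.00194552 + 0.000669237 = 0.00321159
Responsibility of State B: 0.00194552 / 0.00321159 ≈ 0.6058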